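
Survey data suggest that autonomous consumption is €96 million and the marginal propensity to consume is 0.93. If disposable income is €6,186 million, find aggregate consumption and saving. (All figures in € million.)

C = 5848.98; S = 337.02

C = 96 + 0.93(6186) = 96 + 5752.98 = 5848.98
S = Y − C = 6186 − 5848.98 = 337.02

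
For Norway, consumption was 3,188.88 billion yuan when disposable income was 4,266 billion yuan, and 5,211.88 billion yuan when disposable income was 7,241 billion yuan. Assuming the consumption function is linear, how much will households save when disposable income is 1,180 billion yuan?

MPC = (5211.88 − 3188.88)/(7241 − 4266) = 2023/2975 = 0.68
a = 3188.88 − 0.68(4266) = 3188.88 − 2900.88 = 288
C = 288 + 0.68(1180) = 1090.4
S = 1180 − 1090.4 = 89.6

S = 89.6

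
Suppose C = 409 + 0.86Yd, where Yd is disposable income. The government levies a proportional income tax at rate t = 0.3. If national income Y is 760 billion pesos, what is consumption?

C = 866.52

Yd = (1 − 0.3)(760) = 0.7(760) = 532
C = 409 + 0.86(532) = 409 + 457.52 = 866.52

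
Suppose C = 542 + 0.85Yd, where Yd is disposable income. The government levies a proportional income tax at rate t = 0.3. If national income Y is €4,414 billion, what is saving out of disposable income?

Yd = (1 − 0.3)(4414) = 0.7(4414) = 3089.8
C = 542 + 0.85(3089.8) = 542 + 2626.33 = 3168.33
S = Yd − C = 3089.8 − 3168.33 = -78.53

S = -78.53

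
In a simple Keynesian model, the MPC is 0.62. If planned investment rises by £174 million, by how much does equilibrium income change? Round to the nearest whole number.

The multiplier is 1/(1 − MPC) = 1/0.38.
ΔY = 174/0.38 = 457.89 ≈ 458

ΔY ≈ 458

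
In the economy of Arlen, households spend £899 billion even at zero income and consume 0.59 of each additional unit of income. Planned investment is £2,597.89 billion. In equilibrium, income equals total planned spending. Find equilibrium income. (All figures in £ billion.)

Y = 8529

Y = C + I = 899 + 0.59Y + 2597.89
Y − 0.59Y = 3496.89
0.41Y = 3496.89, so Y = 3496.89/0.41 = 8529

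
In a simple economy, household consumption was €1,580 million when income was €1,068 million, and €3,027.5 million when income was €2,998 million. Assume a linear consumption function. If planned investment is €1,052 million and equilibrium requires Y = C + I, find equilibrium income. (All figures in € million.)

Y = 7324

MPC = (3027.5 − 1580)/(2998 − 1068) = 1447.5/1930 = 0.75
a = 1580 − 0.75(1068) = 779
Equilibrium: Y = 779 + 0.75Y + 1052
0.25Y = 1831, so Y = 1831/0.25 = 7324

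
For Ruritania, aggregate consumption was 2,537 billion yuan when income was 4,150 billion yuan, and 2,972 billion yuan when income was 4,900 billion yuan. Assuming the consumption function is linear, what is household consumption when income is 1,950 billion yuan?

C = 1261

MPC = (2972 − 2537)/(4900 − 4150) = 435/750 = 0.58
a = 2537 − 0.58(4150) = 2537 − 2407 = 130
C = 130 + 0.58(1950) = 130 + 1131 = 1261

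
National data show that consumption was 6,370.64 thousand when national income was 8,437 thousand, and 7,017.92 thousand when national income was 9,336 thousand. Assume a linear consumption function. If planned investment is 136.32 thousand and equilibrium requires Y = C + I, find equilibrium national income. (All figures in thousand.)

MPC = (7017.92 − 6370.64)/(9336 − 8437) = 647.28/899 = 0.72
a = 6370.64 − 0.72(8437) = 296
Equilibrium: Y = 296 + 0.72Y + 136.32
0.28Y = 432.32, so Y = 432.32/0.28 = 1544

Y = 1544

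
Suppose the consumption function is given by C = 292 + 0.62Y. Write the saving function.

S = Y − C = Y − (292 + 0.62Y) = -292 + (1 − 0.62)Y

S = -292 + 0.38Y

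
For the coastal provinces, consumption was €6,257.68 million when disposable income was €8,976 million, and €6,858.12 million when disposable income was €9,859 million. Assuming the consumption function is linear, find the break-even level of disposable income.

MPC = (6858.12 − 6257.68)/(9859 − 8976) = 600.44/883 = 0.68
a = 6257.68 − 0.68(8976) = 6257.68 − 6103.68 = 154
Break-even: Y = a/(1−MPC) = 154/0.32 = 481.25

Y = 481.25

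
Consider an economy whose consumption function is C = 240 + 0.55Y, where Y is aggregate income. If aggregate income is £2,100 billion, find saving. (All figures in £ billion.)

C = 240 + 0.55(2100) = 240 + 1155 = 1395
S = Y − C = 2100 − 1395 = 705

S = 705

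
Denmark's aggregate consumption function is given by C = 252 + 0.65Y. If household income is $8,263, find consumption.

C = 252 + 0.65(8263) = 252 + 5370.95 = 5622.95

C = 5622.95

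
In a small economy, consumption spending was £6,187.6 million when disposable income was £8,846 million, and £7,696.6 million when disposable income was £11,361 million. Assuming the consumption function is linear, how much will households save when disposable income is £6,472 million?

MPC = (7696.6 − 6187.6)/(11361 − 8846) = 1509/2515 = 0.6
a = 6187.6 − 0.6(8846) = 6187.6 − 5307.6 = 880
C = 880 + 0.6(6472) = 4763.2
S = 6472 − 4763.2 = 1708.8

S = 1708.8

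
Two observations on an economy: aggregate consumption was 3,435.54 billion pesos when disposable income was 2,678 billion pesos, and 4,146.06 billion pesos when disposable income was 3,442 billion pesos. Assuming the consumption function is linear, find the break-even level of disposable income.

MPC = (4146.06 − 3435.54)/(3442 − 2678) = 710.52/764 = 0.93
a = 3435.54 − 0.93(2678) = 3435.54 − 2490.54 = 945
Break-even: Y = a/(1−MPC) = 945/0.07 = 13500

Y = 13500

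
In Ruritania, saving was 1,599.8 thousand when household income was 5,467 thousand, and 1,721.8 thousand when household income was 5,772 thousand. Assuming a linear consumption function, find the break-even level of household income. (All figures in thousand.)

MPS = ΔS/ΔY = (1721.8 − 1599.8)/(5772 − 5467) = 122/305 = 0.4
MPC = 1 − MPS = 0.6
From S(5467) = 1599.8: −a + 0.4(5467) = 1599.8, so a = 2186.8 − 1599.8 = 587
Break-even (S = 0): Y = a/MPS = 587/0.4 = 1467.5

Y = 1467.5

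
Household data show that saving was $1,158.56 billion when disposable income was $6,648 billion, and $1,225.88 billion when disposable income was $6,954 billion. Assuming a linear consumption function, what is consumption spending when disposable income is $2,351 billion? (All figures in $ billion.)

C = 2137.78

MPS = ΔS/ΔY = (1225.88 − 1158.56)/(6954 − 6648) = 67.32/306 = 0.22
MPC = 1 − MPS = 0.78
Autonomous saving = 1158.56 − 0.22(6648) = -304, so a = 304
C = 304 + 0.78(2351) = 304 + 1833.78 = 2137.78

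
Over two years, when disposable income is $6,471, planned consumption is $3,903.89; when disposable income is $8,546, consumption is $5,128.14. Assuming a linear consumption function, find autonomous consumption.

MPC = ΔC/ΔY = (5128.14 − 3903.89)/(8546 − 6471) = 1224.25/2075 = 0.59
a = C − MPC·Y = 3903.89 − 0.59(6471) = 3903.89 − 3817.89 = 86

a = 86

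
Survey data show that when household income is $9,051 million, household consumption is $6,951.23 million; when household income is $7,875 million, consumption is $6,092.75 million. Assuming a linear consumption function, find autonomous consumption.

a = 344

MPC = ΔC/ΔY = (6951.23 − 6092.75)/(9051 − 7875) = 858.48/1176 = 0.73
a = C − MPC·Y = 6092.75 − 0.73(7875) = 6092.75 − 5748.75 = 344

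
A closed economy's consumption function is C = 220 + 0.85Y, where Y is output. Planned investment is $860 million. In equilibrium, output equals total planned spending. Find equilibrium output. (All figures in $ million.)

Y = 7200

Y = C + I = 220 + 0.85Y + 860
Y − 0.85Y = 1080
0.15Y = 1080, so Y = 1080/0.15 = 7200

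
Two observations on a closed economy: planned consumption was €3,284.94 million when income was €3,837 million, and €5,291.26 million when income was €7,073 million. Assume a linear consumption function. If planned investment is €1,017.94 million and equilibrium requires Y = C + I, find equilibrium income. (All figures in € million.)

MPC = (5291.26 − 3284.94)/(7073 − 3837) = 2006.32/3236 = 0.62
a = 3284.94 − 0.62(3837) = 906
Equilibrium: Y = 906 + 0.62Y + 1017.94
0.38Y = 1923.94, so Y = 1923.94/0.38 = 5063

Y = 5063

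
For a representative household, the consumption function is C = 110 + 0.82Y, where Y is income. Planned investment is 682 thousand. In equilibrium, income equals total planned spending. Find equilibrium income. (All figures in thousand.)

Y = 4400

Y = C + I = 110 + 0.82Y + 682
Y − 0.82Y = 792
0.18Y = 792, so Y = 792/0.18 = 4400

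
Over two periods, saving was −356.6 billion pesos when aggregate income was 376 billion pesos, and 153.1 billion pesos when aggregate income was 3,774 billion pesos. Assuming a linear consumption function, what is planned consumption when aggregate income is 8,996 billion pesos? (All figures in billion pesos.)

C = 8059.6

MPS = ΔS/ΔY = (153.1 − (-356.6))/(3774 − 376) = 509.7/3398 = 0.15
MPC = 1 − MPS = 0.85
Autonomous saving = -356.6 − 0.15(376) = -413, so a = 413
C = 413 + 0.85(8996) = 413 + 7646.6 = 8059.6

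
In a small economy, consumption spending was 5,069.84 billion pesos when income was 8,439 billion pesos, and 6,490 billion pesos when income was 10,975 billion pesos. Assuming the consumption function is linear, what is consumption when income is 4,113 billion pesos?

C = 2647.28

MPC = (6490 − 5069.84)/(10975 − 8439) = 1420.16/2536 = 0.56
a = 5069.84 − 0.56(8439) = 5069.84 − 4725.84 = 344
C = 344 + 0.56(4113) = 344 + 2303.28 = 2647.28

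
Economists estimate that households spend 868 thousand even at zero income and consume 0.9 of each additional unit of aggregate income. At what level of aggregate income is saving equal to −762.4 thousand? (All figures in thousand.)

S = Y − C = -868 + 0.1Y
-868 + 0.1Y = -762.4, so 0.1Y = 105.6 and Y = 1056

Y = 1056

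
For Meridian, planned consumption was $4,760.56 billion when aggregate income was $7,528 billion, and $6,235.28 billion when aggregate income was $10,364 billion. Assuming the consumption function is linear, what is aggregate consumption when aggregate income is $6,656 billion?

MPC = (6235.28 − 4760.56)/(10364 − 7528) = 1474.72/2836 = 0.52
a = 4760.56 − 0.52(7528) = 4760.56 − 3914.56 = 846
C = 846 + 0.52(6656) = 846 + 3461.12 = 4307.12

C = 4307.12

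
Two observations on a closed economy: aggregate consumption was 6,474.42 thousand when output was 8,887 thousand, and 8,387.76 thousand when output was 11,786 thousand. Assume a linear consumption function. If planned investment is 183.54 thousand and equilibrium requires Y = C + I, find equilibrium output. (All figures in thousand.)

MPC = (8387.76 − 6474.42)/(11786 − 8887) = 1913.34/2899 = 0.66
a = 6474.42 − 0.66(8887) = 609
Equilibrium: Y = 609 + 0.66Y + 183.54
0.34Y = 792.54, so Y = 792.54/0.34 = 2331

Y = 2331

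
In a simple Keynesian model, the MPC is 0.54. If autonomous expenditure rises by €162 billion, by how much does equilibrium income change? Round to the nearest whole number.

The multiplier is 1/(1 − MPC) = 1/0.46.
ΔY = 162/0.46 = 352.17 ≈ 352

ΔY ≈ 352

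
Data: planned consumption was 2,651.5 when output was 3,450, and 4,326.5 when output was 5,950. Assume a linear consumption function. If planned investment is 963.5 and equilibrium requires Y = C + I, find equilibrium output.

MPC = (4326.5 − 2651.5)/(5950 − 3450) = 1675/2500 = 0.67
a = 2651.5 − 0.67(3450) = 340
Equilibrium: Y = 340 + 0.67Y + 963.5
0.33Y = 1303.5, so Y = 1303.5/0.33 = 3950

Y = 3950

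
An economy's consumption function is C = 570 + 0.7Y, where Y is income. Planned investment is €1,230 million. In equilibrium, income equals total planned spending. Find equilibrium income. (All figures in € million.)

Y = C + I = 570 + 0.7Y + 1230
Y − 0.7Y = 1800
0.3Y = 1800, so Y = 1800/0.3 = 6000

Y = 6000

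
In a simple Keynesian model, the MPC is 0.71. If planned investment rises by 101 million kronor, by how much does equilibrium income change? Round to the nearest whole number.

ΔY ≈ 348

The multiplier is 1/(1 − MPC) = 1/0.29.
ΔY = 101/0.29 = 348.28 ≈ 348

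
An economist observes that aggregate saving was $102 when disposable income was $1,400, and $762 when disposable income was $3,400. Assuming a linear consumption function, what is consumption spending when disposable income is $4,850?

MPS = ΔS/ΔY = (762 − 102)/(3400 − 1400) = 660/2000 = 0.33
MPC = 1 − MPS = 0.67
Autonomous saving = 102 − 0.33(1400) = -360, so a = 360
C = 360 + 0.67(4850) = 360 + 3249.5 = 3609.5

C = 3609.5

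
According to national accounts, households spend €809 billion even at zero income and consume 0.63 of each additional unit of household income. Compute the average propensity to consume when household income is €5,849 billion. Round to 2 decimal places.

C = 809 + 0.63(5849) = 4493.87
APC = C/Y = 4493.87/5849 = 0.77

APC = 0.77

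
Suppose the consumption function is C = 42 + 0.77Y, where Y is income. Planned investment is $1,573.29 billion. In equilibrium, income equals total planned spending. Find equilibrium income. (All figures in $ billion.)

Y = C + I = 42 + 0.77Y + 1573.29
Y − 0.77Y = 1615.29
0.23Y = 1615.29, so Y = 1615.29/0.23 = 7023

Y = 7023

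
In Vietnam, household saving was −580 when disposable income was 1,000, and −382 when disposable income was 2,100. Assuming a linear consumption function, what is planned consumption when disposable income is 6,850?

MPS = ΔS/ΔY = (-382 − (-580))/(2100 − 1000) = 198/1100 = 0.18
MPC = 1 − MPS = 0.82
Autonomous saving = -580 − 0.18(1000) = -760, so a = 760
C = 760 + 0.82(6850) = 760 + 5617 = 6377

C = 6377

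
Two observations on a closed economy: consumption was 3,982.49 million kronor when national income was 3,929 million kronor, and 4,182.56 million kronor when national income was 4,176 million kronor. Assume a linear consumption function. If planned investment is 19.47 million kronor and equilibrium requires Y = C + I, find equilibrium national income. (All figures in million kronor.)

Y = 4313

MPC = (4182.56 − 3982.49)/(4176 − 3929) = 200.07/247 = 0.81
a = 3982.49 − 0.81(3929) = 800
Equilibrium: Y = 800 + 0.81Y + 19.47
0.19Y = 819.47, so Y = 819.47/0.19 = 4313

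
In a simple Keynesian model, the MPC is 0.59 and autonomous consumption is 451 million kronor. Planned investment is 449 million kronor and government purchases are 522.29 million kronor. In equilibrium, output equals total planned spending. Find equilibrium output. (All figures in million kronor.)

Y = 3469

Y = C + I + G = 451 + 0.59Y + 449 + 522.29
Y − 0.59Y = 1422.29
0.41Y = 1422.29, so Y = 1422.29/0.41 = 3469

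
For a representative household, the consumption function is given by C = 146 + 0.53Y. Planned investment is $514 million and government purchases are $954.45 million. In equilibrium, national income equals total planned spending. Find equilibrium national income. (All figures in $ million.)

Y = 3435

Y = C + I + G = 146 + 0.53Y + 514 + 954.45
Y − 0.53Y = 1614.45
0.47Y = 1614.45, so Y = 1614.45/0.47 = 3435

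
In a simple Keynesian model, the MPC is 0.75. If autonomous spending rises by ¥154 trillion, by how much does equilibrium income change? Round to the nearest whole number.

ΔY ≈ 616

The multiplier is 1/(1 − MPC) = 1/0.25.
ΔY = 154/0.25 = 616.00 ≈ 616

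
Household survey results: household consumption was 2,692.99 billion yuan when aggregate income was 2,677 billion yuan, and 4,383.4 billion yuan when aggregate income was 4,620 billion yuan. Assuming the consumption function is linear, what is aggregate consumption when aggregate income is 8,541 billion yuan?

C = 7794.67

MPC = (4383.4 − 2692.99)/(4620 − 2677) = 1690.41/1943 = 0.87
a = 2692.99 − 0.87(2677) = 2692.99 − 2328.99 = 364
C = 364 + 0.87(8541) = 364 + 7430.67 = 7794.67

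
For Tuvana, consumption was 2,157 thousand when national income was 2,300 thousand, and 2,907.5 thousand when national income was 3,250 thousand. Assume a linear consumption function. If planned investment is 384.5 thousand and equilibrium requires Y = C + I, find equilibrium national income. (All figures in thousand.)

MPC = (2907.5 − 2157)/(3250 − 2300) = 750.5/950 = 0.79
a = 2157 − 0.79(2300) = 340
Equilibrium: Y = 340 + 0.79Y + 384.5
0.21Y = 724.5, so Y = 724.5/0.21 = 3450

Y = 3450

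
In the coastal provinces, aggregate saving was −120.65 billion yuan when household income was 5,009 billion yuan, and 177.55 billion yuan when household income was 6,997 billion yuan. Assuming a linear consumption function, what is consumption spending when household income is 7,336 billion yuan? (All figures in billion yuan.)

MPS = ΔS/ΔY = (177.55 − (-120.65))/(6997 − 5009) = 298.2/1988 = 0.15
MPC = 1 − MPS = 0.85
Autonomous saving = -120.65 − 0.15(5009) = -872, so a = 872
C = 872 + 0.85(7336) = 872 + 6235.6 = 7107.6

C = 7107.6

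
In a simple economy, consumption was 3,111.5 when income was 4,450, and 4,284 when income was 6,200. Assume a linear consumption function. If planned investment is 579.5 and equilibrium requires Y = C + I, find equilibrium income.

Y = 2150

MPC = (4284 − 3111.5)/(6200 − 4450) = 1172.5/1750 = 0.67
a = 3111.5 − 0.67(4450) = 130
Equilibrium: Y = 130 + 0.67Y + 579.5
0.33Y = 709.5, so Y = 709.5/0.33 = 2150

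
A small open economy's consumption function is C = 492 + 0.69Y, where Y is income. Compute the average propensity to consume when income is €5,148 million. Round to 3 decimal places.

C = 492 + 0.69(5148) = 4044.12
APC = C/Y = 4044.12/5148 = 0.786

APC = 0.786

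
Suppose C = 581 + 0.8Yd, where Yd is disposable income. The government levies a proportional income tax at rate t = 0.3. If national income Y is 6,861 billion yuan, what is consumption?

Yd = (1 − 0.3)(6861) = 0.7(6861) = 4802.7
C = 581 + 0.8(4802.7) = 581 + 3842.16 = 4423.16

C = 4423.16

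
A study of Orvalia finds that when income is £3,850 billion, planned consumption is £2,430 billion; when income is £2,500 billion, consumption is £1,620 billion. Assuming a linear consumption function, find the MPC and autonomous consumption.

MPC = ΔC/ΔY = (2430 − 1620)/(3850 − 2500) = 810/1350 = 0.6
a = C − MPC·Y = 1620 − 0.6(2500) = 1620 − 1500 = 120

MPC = 0.6; a = 120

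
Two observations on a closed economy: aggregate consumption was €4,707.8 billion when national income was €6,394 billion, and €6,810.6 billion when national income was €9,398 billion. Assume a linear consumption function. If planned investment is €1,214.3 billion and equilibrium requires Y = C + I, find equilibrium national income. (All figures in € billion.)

MPC = (6810.6 − 4707.8)/(9398 − 6394) = 2102.8/3004 = 0.7
a = 4707.8 − 0.7(6394) = 232
Equilibrium: Y = 232 + 0.7Y + 1214.3
0.3Y = 1446.3, so Y = 1446.3/0.3 = 4821

Y = 4821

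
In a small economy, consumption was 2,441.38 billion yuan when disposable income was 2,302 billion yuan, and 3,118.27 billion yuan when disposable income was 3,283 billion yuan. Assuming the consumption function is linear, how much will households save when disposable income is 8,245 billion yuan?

MPC = (3118.27 − 2441.38)/(3283 − 2302) = 676.89/981 = 0.69
a = 2441.38 − 0.69(2302) = 2441.38 − 1588.38 = 853
C = 853 + 0.69(8245) = 6542.05
S = 8245 − 6542.05 = 1702.95

S = 1702.95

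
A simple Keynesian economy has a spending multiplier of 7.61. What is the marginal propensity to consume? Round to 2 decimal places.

MPC = 0.87

k = 1/(1 − MPC), so 1 − MPC = 1/k = 1/7.61 = 0.1314
MPC = 1 − 0.1314 = 0.87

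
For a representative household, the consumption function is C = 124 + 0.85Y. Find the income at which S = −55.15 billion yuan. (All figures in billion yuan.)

S = Y − C = -124 + 0.15Y
-124 + 0.15Y = -55.15, so 0.15Y = 68.85 and Y = 459

Y = 459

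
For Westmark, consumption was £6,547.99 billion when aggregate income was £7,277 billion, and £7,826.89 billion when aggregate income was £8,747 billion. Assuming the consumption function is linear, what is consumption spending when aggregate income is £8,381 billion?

MPC = (7826.89 − 6547.99)/(8747 − 7277) = 1278.9/1470 = 0.87
a = 6547.99 − 0.87(7277) = 6547.99 − 6330.99 = 217
C = 217 + 0.87(8381) = 217 + 7291.47 = 7508.47

C = 7508.47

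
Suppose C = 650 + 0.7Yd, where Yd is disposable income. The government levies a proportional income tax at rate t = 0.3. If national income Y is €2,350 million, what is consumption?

C = 1801.5

Yd = (1 − 0.3)(2350) = 0.7(2350) = 1645
C = 650 + 0.7(1645) = 650 + 1151.5 = 1801.5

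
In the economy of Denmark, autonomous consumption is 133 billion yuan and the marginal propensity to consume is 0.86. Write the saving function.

S = -133 + 0.14Y

S = Y − C = Y − (133 + 0.86Y) = -133 + (1 − 0.86)Y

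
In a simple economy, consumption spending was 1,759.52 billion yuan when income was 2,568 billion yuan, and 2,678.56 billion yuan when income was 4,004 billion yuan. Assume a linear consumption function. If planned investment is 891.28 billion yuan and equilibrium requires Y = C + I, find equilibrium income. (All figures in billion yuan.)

Y = 2798

MPC = (2678.56 − 1759.52)/(4004 − 2568) = 919.04/1436 = 0.64
a = 1759.52 − 0.64(2568) = 116
Equilibrium: Y = 116 + 0.64Y + 891.28
0.36Y = 1007.28, so Y = 1007.28/0.36 = 2798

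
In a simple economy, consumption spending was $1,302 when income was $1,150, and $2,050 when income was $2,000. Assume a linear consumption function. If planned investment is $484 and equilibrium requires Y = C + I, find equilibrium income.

Y = 6450

MPC = (2050 − 1302)/(2000 − 1150) = 748/850 = 0.88
a = 1302 − 0.88(1150) = 290
Equilibrium: Y = 290 + 0.88Y + 484
0.12Y = 774, so Y = 774/0.12 = 6450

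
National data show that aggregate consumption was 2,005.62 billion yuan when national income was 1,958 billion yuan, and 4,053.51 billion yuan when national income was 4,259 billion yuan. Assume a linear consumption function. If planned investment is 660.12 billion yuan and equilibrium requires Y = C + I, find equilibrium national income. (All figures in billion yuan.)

MPC = (4053.51 − 2005.62)/(4259 − 1958) = 2047.89/2301 = 0.89
a = 2005.62 − 0.89(1958) = 263
Equilibrium: Y = 263 + 0.89Y + 660.12
0.11Y = 923.12, so Y = 923.12/0.11 = 8392

Y = 8392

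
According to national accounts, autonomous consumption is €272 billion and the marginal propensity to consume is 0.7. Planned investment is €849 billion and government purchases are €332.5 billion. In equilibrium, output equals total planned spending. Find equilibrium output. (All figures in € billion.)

Y = C + I + G = 272 + 0.7Y + 849 + 332.5
Y − 0.7Y = 1453.5
0.3Y = 1453.5, so Y = 1453.5/0.3 = 4845

Y = 4845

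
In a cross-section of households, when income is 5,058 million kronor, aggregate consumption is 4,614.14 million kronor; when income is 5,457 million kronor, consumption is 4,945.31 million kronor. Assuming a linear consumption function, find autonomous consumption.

a = 416

MPC = ΔC/ΔY = (4945.31 − 4614.14)/(5457 − 5058) = 331.17/399 = 0.83
a = C − MPC·Y = 4614.14 − 0.83(5058) = 4614.14 − 4198.14 = 416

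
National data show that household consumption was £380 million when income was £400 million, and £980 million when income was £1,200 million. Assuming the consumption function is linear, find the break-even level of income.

MPC = (980 − 380)/(1200 − 400) = 600/800 = 0.75
a = 380 − 0.75(400) = 380 − 300 = 80
Break-even: Y = a/(1−MPC) = 80/0.25 = 320

Y = 320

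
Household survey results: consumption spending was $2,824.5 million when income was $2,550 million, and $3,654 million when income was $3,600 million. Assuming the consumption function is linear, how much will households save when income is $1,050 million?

MPC = (3654 − 2824.5)/(3600 − 2550) = 829.5/1050 = 0.79
a = 2824.5 − 0.79(2550) = 2824.5 − 2014.5 = 810
C = 810 + 0.79(1050) = 1639.5
S = 1050 − 1639.5 = -589.5

S = -589.5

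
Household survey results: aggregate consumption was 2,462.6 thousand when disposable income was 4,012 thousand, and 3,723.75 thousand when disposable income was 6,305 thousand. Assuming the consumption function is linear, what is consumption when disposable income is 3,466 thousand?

MPC = (3723.75 − 2462.6)/(6305 − 4012) = 1261.15/2293 = 0.55
a = 2462.6 − 0.55(4012) = 2462.6 − 2206.6 = 256
C = 256 + 0.55(3466) = 256 + 1906.3 = 2162.3

C = 2162.3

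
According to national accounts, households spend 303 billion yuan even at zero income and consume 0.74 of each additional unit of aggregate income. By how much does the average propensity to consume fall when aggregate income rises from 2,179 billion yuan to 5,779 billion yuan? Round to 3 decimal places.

At Y = 2179: C = 303 + 0.74(2179) = 1915.46, APC = 1915.46/2179 = 0.8791
At Y = 5779: C = 4579.46, APC = 4579.46/5779 = 0.7924
Fall in APC = 0.8791 − 0.7924 = 0.0867 ≈ 0.087

ΔAPC = 0.087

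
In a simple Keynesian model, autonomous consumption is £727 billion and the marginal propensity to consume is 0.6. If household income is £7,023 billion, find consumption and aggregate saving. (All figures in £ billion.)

C = 4940.8; S = 2082.2

C = 727 + 0.6(7023) = 727 + 4213.8 = 4940.8
S = Y − C = 7023 − 4940.8 = 2082.2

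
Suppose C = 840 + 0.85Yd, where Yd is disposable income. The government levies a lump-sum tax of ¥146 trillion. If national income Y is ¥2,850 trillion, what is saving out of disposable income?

Yd = Y − T = 2850 − 146 = 2704
C = 840 + 0.85(2704) = 840 + 2298.4 = 3138.4
S = Yd − C = 2704 − 3138.4 = -434.4

S = -434.4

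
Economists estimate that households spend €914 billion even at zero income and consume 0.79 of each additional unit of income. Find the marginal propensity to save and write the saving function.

MPS = 0.21; S = -914 + 0.21Y

MPS = 1 − MPC = 1 − 0.79 = 0.21
S = Y − C = -914 + 0.21Y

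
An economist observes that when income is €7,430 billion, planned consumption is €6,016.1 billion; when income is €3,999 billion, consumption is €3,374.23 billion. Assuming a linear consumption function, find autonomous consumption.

MPC = ΔC/ΔY = (6016.1 − 3374.23)/(7430 − 3999) = 2641.87/3431 = 0.77
a = C − MPC·Y = 3374.23 − 0.77(3999) = 3374.23 − 3079.23 = 295

a = 295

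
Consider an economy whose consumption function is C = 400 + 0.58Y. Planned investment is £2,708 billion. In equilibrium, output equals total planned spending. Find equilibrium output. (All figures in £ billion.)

Y = C + I = 400 + 0.58Y + 2708
Y − 0.58Y = 3108
0.42Y = 3108, so Y = 3108/0.42 = 7400

Y = 7400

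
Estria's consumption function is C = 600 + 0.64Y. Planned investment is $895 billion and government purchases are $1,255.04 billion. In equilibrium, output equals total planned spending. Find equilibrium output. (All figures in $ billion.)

Y = 7639

Y = C + I + G = 600 + 0.64Y + 895 + 1255.04
Y − 0.64Y = 2750.04
0.36Y = 2750.04, so Y = 2750.04/0.36 = 7639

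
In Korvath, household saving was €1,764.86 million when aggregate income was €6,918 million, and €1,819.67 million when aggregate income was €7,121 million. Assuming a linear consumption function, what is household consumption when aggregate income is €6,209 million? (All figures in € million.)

C = 4635.57

MPS = ΔS/ΔY = (1819.67 − 1764.86)/(7121 − 6918) = 54.81/203 = 0.27
MPC = 1 − MPS = 0.73
Autonomous saving = 1764.86 − 0.27(6918) = -103, so a = 103
C = 103 + 0.73(6209) = 103 + 4532.57 = 4635.57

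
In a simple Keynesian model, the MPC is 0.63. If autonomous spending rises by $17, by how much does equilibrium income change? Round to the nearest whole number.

The multiplier is 1/(1 − MPC) = 1/0.37.
ΔY = 17/0.37 = 45.95 ≈ 46

ΔY ≈ 46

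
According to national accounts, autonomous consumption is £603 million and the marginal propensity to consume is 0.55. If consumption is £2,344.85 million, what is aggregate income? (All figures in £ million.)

603 + 0.55Y = 2344.85
0.55Y = 1741.85, so Y = 1741.85/0.55 = 3167

Y = 3167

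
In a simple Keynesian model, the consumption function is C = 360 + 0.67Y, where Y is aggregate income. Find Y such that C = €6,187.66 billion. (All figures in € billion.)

360 + 0.67Y = 6187.66
0.67Y = 5827.66, so Y = 5827.66/0.67 = 8698

Y = 8698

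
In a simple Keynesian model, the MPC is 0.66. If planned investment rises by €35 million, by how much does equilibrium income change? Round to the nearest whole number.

ΔY ≈ 103

The multiplier is 1/(1 − MPC) = 1/0.34.
ΔY = 35/0.34 = 102.94 ≈ 103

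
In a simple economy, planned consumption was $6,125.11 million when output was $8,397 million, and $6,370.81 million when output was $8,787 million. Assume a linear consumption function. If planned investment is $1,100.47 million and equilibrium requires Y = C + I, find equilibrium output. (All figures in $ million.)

MPC = (6370.81 − 6125.11)/(8787 − 8397) = 245.7/390 = 0.63
a = 6125.11 − 0.63(8397) = 835
Equilibrium: Y = 835 + 0.63Y + 1100.47
0.37Y = 1935.47, so Y = 1935.47/0.37 = 5231

Y = 5231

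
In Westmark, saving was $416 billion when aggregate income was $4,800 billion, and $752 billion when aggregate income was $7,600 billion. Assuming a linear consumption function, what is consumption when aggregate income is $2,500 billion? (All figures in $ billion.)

MPS = ΔS/ΔY = (752 − 416)/(7600 − 4800) = 336/2800 = 0.12
MPC = 1 − MPS = 0.88
Autonomous saving = 416 − 0.12(4800) = -160, so a = 160
C = 160 + 0.88(2500) = 160 + 2200 = 2360

C = 2360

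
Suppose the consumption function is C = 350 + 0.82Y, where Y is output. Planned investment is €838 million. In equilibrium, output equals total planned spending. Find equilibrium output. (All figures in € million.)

Y = C + I = 350 + 0.82Y + 838
Y − 0.82Y = 1188
0.18Y = 1188, so Y = 1188/0.18 = 6600

Y = 6600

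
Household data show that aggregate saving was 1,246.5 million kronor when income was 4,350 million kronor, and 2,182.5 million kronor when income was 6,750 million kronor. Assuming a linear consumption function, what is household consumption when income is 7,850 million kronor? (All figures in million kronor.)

MPS = ΔS/ΔY = (2182.5 − 1246.5)/(6750 − 4350) = 936/2400 = 0.39
MPC = 1 − MPS = 0.61
Autonomous saving = 1246.5 − 0.39(4350) = -450, so a = 450
C = 450 + 0.61(7850) = 450 + 4788.5 = 5238.5

C = 5238.5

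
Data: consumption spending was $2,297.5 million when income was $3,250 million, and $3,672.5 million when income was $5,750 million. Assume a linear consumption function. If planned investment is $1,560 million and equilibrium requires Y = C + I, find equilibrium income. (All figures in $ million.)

Y = 4600

MPC = (3672.5 − 2297.5)/(5750 − 3250) = 1375/2500 = 0.55
a = 2297.5 − 0.55(3250) = 510
Equilibrium: Y = 510 + 0.55Y + 1560
0.45Y = 2070, so Y = 2070/0.45 = 4600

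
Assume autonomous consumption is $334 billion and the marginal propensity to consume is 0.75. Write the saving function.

S = -334 + 0.25Y

S = Y − C = Y − (334 + 0.75Y) = -334 + (1 − 0.75)Y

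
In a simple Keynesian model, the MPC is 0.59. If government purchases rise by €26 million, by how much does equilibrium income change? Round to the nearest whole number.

ΔY ≈ 63

The multiplier is 1/(1 − MPC) = 1/0.41.
ΔY = 26/0.41 = 63.41 ≈ 63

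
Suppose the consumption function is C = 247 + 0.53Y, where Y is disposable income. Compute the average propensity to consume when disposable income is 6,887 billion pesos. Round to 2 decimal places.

C = 247 + 0.53(6887) = 3897.11
APC = C/Y = 3897.11/6887 = 0.57

APC = 0.57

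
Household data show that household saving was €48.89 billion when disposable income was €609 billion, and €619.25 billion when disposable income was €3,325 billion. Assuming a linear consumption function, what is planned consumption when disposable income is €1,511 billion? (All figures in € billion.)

MPS = ΔS/ΔY = (619.25 − 48.89)/(3325 − 609) = 570.36/2716 = 0.21
MPC = 1 − MPS = 0.79
Autonomous saving = 48.89 − 0.21(609) = -79, so a = 79
C = 79 + 0.79(1511) = 79 + 1193.69 = 1272.69

C = 1272.69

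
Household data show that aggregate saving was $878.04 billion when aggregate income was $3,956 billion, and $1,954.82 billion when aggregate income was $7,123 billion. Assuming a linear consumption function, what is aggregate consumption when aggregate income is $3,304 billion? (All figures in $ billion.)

MPS = ΔS/ΔY = (1954.82 − 878.04)/(7123 − 3956) = 1076.78/3167 = 0.34
MPC = 1 − MPS = 0.66
Autonomous saving = 878.04 − 0.34(3956) = -467, so a = 467
C = 467 + 0.66(3304) = 467 + 2180.64 = 2647.64

C = 2647.64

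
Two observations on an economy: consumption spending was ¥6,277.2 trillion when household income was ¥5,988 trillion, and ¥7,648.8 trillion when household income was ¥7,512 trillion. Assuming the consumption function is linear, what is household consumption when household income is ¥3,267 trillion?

C = 3828.3

MPC = (7648.8 − 6277.2)/(7512 − 5988) = 1371.6/1524 = 0.9
a = 6277.2 − 0.9(5988) = 6277.2 − 5389.2 = 888
C = 888 + 0.9(3267) = 888 + 2940.3 = 3828.3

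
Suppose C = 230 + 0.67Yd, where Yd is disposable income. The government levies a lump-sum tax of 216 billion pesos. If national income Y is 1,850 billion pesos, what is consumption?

Yd = Y − T = 1850 − 216 = 1634
C = 230 + 0.67(1634) = 230 + 1094.78 = 1324.78

C = 1324.78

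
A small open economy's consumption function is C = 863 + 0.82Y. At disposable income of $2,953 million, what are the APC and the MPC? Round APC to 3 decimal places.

APC = 1.112; MPC = 0.82

MPC = 0.82 (the slope of the consumption function)
C = 863 + 0.82(2953) = 3284.46, so APC = 3284.46/2953 = 1.112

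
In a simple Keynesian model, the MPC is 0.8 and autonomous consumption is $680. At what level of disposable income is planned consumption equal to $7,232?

680 + 0.8Y = 7232
0.8Y = 6552, so Y = 6552/0.8 = 8190

Y = 8190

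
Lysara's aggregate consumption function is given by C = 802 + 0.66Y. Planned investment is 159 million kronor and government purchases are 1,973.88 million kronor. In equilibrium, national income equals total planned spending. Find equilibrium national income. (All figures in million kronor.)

Y = C + I + G = 802 + 0.66Y + 159 + 1973.88
Y − 0.66Y = 2934.88
0.34Y = 2934.88, so Y = 2934.88/0.34 = 8632

Y = 8632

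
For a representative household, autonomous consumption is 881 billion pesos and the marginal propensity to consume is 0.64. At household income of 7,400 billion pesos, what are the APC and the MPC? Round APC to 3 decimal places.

MPC = 0.64 (the slope of the consumption function)
C = 881 + 0.64(7400) = 5617, so APC = 5617/7400 = 0.759

APC = 0.759; MPC = 0.64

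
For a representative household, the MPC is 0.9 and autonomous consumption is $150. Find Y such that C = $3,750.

150 + 0.9Y = 3750
0.9Y = 3600, so Y = 3600/0.9 = 4000

Y = 4000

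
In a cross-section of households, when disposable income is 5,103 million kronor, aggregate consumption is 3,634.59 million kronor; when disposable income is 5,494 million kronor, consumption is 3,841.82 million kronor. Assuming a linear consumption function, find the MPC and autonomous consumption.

MPC = ΔC/ΔY = (3841.82 − 3634.59)/(5494 − 5103) = 207.23/391 = 0.53
a = C − MPC·Y = 3634.59 − 0.53(5103) = 3634.59 − 2704.59 = 930

MPC = 0.53; a = 930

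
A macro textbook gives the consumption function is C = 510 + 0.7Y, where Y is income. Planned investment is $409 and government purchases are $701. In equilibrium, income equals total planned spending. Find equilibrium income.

Y = C + I + G = 510 + 0.7Y + 409 + 701
Y − 0.7Y = 1620
0.3Y = 1620, so Y = 1620/0.3 = 5400

Y = 5400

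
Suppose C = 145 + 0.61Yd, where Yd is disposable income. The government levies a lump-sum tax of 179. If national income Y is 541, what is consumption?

C = 365.82

Yd = Y − T = 541 − 179 = 362
C = 145 + 0.61(362) = 145 + 220.82 = 365.82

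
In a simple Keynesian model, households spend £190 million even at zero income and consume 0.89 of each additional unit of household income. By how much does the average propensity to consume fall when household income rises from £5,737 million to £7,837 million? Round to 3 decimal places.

ΔAPC = 0.009

At Y = 5737: C = 190 + 0.89(5737) = 5295.93, APC = 5295.93/5737 = 0.9231
At Y = 7837: C = 7164.93, APC = 7164.93/7837 = 0.9142
Fall in APC = 0.9231 − 0.9142 = 0.0089 ≈ 0.009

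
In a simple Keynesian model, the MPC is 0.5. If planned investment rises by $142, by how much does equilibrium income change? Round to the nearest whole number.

The multiplier is 1/(1 − MPC) = 1/0.5.
ΔY = 142/0.5 = 284.00 ≈ 284

ΔY ≈ 284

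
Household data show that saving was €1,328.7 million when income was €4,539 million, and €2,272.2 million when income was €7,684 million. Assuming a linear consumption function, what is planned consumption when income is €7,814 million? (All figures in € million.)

C = 5502.8

MPS = ΔS/ΔY = (2272.2 − 1328.7)/(7684 − 4539) = 943.5/3145 = 0.3
MPC = 1 − MPS = 0.7
Autonomous saving = 1328.7 − 0.3(4539) = -33, so a = 33
C = 33 + 0.7(7814) = 33 + 5469.8 = 5502.8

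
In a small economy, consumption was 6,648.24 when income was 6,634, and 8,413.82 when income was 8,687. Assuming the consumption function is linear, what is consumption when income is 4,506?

MPC = (8413.82 − 6648.24)/(8687 − 6634) = 1765.58/2053 = 0.86
a = 6648.24 − 0.86(6634) = 6648.24 − 5705.24 = 943
C = 943 + 0.86(4506) = 943 + 3875.16 = 4818.16

C = 4818.16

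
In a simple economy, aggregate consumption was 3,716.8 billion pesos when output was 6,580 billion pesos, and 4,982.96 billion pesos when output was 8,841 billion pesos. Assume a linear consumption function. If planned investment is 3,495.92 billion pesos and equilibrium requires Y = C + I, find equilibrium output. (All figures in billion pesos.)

Y = 8018

MPC = (4982.96 − 3716.8)/(8841 − 6580) = 1266.16/2261 = 0.56
a = 3716.8 − 0.56(6580) = 32
Equilibrium: Y = 32 + 0.56Y + 3495.92
0.44Y = 3527.92, so Y = 3527.92/0.44 = 8018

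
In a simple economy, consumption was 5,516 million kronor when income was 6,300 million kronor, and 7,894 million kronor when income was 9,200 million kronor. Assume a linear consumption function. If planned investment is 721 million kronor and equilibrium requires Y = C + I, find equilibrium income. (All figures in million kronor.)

Y = 5950

MPC = (7894 − 5516)/(9200 − 6300) = 2378/2900 = 0.82
a = 5516 − 0.82(6300) = 350
Equilibrium: Y = 350 + 0.82Y + 721
0.18Y = 1071, so Y = 1071/0.18 = 5950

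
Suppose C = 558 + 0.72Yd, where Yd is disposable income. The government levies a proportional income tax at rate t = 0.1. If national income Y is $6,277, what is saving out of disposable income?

Yd = (1 − 0.1)(6277) = 0.9(6277) = 5649.3
C = 558 + 0.72(5649.3) = 558 + 4067.496 = 4625.496
S = Yd − C = 5649.3 − 4625.496 = 1023.804

S = 1023.804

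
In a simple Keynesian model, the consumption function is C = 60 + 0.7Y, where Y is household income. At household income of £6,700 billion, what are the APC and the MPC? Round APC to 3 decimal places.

MPC = 0.7 (the slope of the consumption function)
C = 60 + 0.7(6700) = 4750, so APC = 4750/6700 = 0.709

APC = 0.709; MPC = 0.7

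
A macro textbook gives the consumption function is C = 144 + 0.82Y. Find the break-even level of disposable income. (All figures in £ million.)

At break-even, C = Y: 144 + 0.82Y = Y
0.18Y = 144, so Y = 144/0.18 = 800

Y = 800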